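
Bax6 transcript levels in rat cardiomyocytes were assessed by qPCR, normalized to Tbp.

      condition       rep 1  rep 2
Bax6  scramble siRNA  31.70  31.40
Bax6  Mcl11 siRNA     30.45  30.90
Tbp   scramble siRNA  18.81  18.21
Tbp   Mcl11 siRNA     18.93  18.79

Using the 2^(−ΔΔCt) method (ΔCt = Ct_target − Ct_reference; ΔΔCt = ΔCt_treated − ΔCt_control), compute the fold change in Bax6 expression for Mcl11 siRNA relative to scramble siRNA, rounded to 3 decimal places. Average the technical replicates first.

Mean Ct: Bax6 scramble siRNA 31.550; Bax6 Mcl11 siRNA 30.675; Tbp scramble siRNA 18.510; Tbp Mcl11 siRNA 18.860
ΔCt(scramble siRNA) = 31.550 − 18.510 = 13.040
ΔCt(Mcl11 siRNA) = 30.675 − 18.860 = 11.815
ΔΔCt = 11.815 − 13.040 = -1.225
Fold change = 2^(−(-1.225)) = 2^1.225 = 2.3376

2.338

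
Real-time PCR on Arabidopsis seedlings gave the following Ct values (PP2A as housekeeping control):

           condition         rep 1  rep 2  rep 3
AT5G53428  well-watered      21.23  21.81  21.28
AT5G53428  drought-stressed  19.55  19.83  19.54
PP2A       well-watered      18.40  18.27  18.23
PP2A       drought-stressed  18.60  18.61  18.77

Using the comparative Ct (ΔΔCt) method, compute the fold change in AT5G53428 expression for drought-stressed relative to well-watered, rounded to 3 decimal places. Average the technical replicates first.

4.469

Mean Ct: AT5G53428 well-watered 21.440; AT5G53428 drought-stressed 19.640; PP2A well-watered 18.300; PP2A drought-stressed 18.660
ΔCt(well-watered) = 21.440 − 18.300 = 3.140
ΔCt(drought-stressed) = 19.640 − 18.660 = 0.980
ΔΔCt = 0.980 − 3.140 = -2.160
Fold change = 2^(−(-2.160)) = 2^2.160 = 4.4691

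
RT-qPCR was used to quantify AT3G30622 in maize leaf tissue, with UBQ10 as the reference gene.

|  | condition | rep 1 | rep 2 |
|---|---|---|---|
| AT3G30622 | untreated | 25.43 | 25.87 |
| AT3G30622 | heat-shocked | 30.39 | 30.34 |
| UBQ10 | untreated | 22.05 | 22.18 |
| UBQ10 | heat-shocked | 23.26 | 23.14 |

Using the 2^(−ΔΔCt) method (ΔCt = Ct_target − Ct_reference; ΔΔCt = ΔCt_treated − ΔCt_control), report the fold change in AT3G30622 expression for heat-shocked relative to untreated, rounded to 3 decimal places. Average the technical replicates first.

Mean Ct: AT3G30622 untreated 25.650; AT3G30622 heat-shocked 30.365; UBQ10 untreated 22.115; UBQ10 heat-shocked 23.200
ΔCt(untreated) = 25.650 − 22.115 = 3.535
ΔCt(heat-shocked) = 30.365 − 23.200 = 7.165
ΔΔCt = 7.165 − 3.535 = 3.630
Fold change = 2^(−3.630) = 0.0808

0.081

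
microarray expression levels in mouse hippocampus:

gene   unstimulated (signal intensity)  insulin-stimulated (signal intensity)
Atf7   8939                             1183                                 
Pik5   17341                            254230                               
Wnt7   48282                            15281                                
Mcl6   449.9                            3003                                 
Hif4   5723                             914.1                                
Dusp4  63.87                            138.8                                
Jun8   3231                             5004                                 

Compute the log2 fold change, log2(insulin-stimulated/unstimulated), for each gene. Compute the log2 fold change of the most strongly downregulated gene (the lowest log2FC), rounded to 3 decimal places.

log2(1183/8939) = -2.918  (Atf7)
log2(254230/17341) = 3.874  (Pik5)
log2(15281/48282) = -1.660  (Wnt7)
log2(3003/449.9) = 2.739  (Mcl6)
log2(914.1/5723) = -2.646  (Hif4)
log2(138.8/63.87) = 1.120  (Dusp4)
log2(5004/3231) = 0.631  (Jun8)
Atf7 is most strongly downregulated.

-2.918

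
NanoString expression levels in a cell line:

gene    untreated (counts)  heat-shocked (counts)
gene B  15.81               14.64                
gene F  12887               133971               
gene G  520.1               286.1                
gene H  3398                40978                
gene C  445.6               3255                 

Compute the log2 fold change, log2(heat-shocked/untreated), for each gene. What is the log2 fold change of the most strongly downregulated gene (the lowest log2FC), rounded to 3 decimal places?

log2(14.64/15.81) = -0.111  (gene B)
log2(133971/12887) = 3.378  (gene F)
log2(286.1/520.1) = -0.862  (gene G)
log2(40978/3398) = 3.592  (gene H)
log2(3255/445.6) = 2.869  (gene C)
gene G is most strongly downregulated.

-0.862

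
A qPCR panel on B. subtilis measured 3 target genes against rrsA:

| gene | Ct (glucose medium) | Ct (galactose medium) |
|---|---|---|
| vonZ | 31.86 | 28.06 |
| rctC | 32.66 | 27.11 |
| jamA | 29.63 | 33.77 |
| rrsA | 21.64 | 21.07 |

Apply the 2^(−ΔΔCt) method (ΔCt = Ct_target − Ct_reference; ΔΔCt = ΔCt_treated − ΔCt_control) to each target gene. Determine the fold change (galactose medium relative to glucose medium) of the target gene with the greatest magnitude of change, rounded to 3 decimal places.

vonZ: ΔΔCt = (28.06−21.07) − (31.86−21.64) = 6.99 − 10.22 = -3.23; fold change = 2^3.23 = 9.383
rctC: ΔΔCt = (27.11−21.07) − (32.66−21.64) = 6.04 − 11.02 = -4.98; fold change = 2^4.98 = 31.559
jamA: ΔΔCt = (33.77−21.07) − (29.63−21.64) = 12.70 − 7.99 = 4.71; fold change = 2^-4.71 = 0.038
rctC has the largest |ΔΔCt| = 4.98.

31.559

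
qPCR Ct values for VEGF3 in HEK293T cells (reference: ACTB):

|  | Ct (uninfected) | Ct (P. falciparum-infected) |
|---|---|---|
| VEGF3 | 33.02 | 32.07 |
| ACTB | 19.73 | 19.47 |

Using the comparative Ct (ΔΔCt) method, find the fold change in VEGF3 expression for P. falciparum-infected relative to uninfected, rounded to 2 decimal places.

ΔCt(uninfected) = 33.020 − 19.730 = 13.290
ΔCt(P. falciparum-infected) = 32.070 − 19.470 = 12.600
ΔΔCt = 12.600 − 13.290 = -0.690
Fold change = 2^(−(-0.690)) = 2^0.690 = 1.613

1.61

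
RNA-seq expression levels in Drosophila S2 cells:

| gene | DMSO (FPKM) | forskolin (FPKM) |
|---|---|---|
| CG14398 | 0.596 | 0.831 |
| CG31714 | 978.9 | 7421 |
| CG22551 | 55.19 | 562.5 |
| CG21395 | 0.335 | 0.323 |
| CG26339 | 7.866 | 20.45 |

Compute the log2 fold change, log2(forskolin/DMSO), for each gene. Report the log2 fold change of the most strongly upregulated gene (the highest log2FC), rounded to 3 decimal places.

log2(0.831/0.596) = 0.480  (CG14398)
log2(7421/978.9) = 2.922  (CG31714)
log2(562.5/55.19) = 3.349  (CG22551)
log2(0.323/0.335) = -0.053  (CG21395)
log2(20.45/7.866) = 1.378  (CG26339)
CG22551 is most strongly upregulated.

3.349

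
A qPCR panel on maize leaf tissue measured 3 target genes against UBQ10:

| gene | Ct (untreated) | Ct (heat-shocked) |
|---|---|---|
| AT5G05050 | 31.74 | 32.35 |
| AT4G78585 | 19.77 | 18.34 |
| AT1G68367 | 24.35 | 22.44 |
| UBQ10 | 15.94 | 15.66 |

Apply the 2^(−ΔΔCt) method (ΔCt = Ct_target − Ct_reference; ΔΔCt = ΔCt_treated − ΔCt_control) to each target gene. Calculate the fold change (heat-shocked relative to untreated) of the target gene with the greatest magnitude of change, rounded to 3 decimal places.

3.095

AT5G05050: ΔΔCt = (32.35−15.66) − (31.74−15.94) = 16.69 − 15.80 = 0.89; fold change = 2^-0.89 = 0.540
AT4G78585: ΔΔCt = (18.34−15.66) − (19.77−15.94) = 2.68 − 3.83 = -1.15; fold change = 2^1.15 = 2.219
AT1G68367: ΔΔCt = (22.44−15.66) − (24.35−15.94) = 6.78 − 8.41 = -1.63; fold change = 2^1.63 = 3.095
AT1G68367 has the largest |ΔΔCt| = 1.63.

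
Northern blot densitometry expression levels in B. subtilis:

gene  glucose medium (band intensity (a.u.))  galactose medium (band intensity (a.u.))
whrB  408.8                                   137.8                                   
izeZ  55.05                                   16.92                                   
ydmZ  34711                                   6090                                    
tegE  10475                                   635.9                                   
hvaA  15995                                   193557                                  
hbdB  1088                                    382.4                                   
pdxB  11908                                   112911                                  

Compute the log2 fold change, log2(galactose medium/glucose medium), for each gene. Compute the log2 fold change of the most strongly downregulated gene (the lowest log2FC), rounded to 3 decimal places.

log2(137.8/408.8) = -1.569  (whrB)
log2(16.92/55.05) = -1.702  (izeZ)
log2(6090/34711) = -2.511  (ydmZ)
log2(635.9/10475) = -4.042  (tegE)
log2(193557/15995) = 3.597  (hvaA)
log2(382.4/1088) = -1.509  (hbdB)
log2(112911/11908) = 3.245  (pdxB)
tegE is most strongly downregulated.

-4.042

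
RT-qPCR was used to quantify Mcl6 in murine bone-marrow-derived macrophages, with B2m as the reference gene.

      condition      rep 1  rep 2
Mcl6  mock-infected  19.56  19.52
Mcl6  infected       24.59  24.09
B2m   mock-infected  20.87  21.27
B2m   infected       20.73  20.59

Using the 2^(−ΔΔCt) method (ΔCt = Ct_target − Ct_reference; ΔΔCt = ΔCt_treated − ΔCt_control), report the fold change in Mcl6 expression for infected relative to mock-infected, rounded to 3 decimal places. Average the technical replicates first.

Mean Ct: Mcl6 mock-infected 19.540; Mcl6 infected 24.340; B2m mock-infected 21.070; B2m infected 20.660
ΔCt(mock-infected) = 19.540 − 21.070 = -1.530
ΔCt(infected) = 24.340 − 20.660 = 3.680
ΔΔCt = 3.680 − (-1.530) = 5.210
Fold change = 2^(−5.210) = 0.0270

0.027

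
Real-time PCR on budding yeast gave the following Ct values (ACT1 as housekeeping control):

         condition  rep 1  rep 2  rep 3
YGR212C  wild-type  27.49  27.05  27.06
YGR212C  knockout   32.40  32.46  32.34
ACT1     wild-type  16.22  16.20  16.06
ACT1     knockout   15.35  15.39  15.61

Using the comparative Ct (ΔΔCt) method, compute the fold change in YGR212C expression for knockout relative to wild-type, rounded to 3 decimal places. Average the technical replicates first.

0.017

Mean Ct: YGR212C wild-type 27.200; YGR212C knockout 32.400; ACT1 wild-type 16.160; ACT1 knockout 15.450
ΔCt(wild-type) = 27.200 − 16.160 = 11.040
ΔCt(knockout) = 32.400 − 15.450 = 16.950
ΔΔCt = 16.950 − 11.040 = 5.910
Fold change = 2^(−5.910) = 0.0166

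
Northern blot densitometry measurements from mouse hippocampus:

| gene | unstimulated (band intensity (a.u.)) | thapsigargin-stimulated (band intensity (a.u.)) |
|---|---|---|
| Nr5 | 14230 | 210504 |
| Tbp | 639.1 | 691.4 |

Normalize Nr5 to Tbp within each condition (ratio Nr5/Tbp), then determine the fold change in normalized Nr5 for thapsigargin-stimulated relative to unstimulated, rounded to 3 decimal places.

Nr5/Tbp (unstimulated) = 14230 / 639.1 = 22.266
Nr5/Tbp (thapsigargin-stimulated) = 210504 / 691.4 = 304.46
Fold change = 304.46 / 22.266 = 13.6740

13.674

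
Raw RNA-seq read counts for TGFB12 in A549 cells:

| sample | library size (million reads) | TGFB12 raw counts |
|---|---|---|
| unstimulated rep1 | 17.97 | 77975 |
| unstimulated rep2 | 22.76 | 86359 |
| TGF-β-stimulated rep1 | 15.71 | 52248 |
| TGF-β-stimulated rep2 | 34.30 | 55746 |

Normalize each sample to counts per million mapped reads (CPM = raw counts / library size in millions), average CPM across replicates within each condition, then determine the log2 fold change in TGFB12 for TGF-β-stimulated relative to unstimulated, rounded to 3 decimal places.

-0.716

CPM(unstimulated rep1) = 77975 / 17.97 = 4339.1764
CPM(unstimulated rep2) = 86359 / 22.76 = 3794.3322
CPM(TGF-β-stimulated rep1) = 52248 / 15.71 = 3325.7798
CPM(TGF-β-stimulated rep2) = 55746 / 34.30 = 1625.2478
mean CPM(unstimulated) = 4066.7543; mean CPM(TGF-β-stimulated) = 2475.5138
Fold change = 2475.5138 / 4066.7543 = 0.60872
log2(0.60872) = -0.7161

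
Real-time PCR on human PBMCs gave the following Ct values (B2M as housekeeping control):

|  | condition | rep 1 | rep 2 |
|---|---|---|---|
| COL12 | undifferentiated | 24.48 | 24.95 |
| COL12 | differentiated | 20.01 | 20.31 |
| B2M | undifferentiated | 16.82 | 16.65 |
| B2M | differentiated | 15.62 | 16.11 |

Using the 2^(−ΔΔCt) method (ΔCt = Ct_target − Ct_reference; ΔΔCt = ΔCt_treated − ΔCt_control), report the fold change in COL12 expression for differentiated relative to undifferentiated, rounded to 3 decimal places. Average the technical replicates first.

Mean Ct: COL12 undifferentiated 24.715; COL12 differentiated 20.160; B2M undifferentiated 16.735; B2M differentiated 15.865
ΔCt(undifferentiated) = 24.715 − 16.735 = 7.980
ΔCt(differentiated) = 20.160 − 15.865 = 4.295
ΔΔCt = 4.295 − 7.980 = -3.685
Fold change = 2^(−(-3.685)) = 2^3.685 = 12.8616

12.862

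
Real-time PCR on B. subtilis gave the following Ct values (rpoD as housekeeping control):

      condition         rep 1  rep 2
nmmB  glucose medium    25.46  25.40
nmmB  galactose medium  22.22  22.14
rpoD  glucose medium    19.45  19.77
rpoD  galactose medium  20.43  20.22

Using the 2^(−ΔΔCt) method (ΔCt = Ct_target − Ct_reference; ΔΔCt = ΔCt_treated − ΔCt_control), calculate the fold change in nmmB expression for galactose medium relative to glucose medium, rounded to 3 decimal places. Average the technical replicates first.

Mean Ct: nmmB glucose medium 25.430; nmmB galactose medium 22.180; rpoD glucose medium 19.610; rpoD galactose medium 20.325
ΔCt(glucose medium) = 25.430 − 19.610 = 5.820
ΔCt(galactose medium) = 22.180 − 20.325 = 1.855
ΔΔCt = 1.855 − 5.820 = -3.965
Fold change = 2^(−(-3.965)) = 2^3.965 = 15.6165

15.617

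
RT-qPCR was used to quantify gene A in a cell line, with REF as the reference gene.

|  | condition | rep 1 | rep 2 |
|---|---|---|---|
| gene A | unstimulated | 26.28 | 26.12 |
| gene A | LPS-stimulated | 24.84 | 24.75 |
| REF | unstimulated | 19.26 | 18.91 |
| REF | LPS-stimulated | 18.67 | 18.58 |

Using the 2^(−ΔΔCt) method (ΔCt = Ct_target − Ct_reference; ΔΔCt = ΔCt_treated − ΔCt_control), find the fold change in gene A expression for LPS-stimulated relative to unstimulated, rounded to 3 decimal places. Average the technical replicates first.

1.925

Mean Ct: gene A unstimulated 26.200; gene A LPS-stimulated 24.795; REF unstimulated 19.085; REF LPS-stimulated 18.625
ΔCt(unstimulated) = 26.200 − 19.085 = 7.115
ΔCt(LPS-stimulated) = 24.795 − 18.625 = 6.170
ΔΔCt = 6.170 − 7.115 = -0.945
Fold change = 2^(−(-0.945)) = 2^0.945 = 1.9252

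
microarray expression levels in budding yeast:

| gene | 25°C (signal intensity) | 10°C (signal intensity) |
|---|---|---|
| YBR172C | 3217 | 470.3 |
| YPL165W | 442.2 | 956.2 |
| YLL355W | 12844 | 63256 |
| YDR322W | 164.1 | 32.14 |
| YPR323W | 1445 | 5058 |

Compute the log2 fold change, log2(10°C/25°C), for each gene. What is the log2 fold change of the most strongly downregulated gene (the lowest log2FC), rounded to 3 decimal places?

-2.774

log2(470.3/3217) = -2.774  (YBR172C)
log2(956.2/442.2) = 1.113  (YPL165W)
log2(63256/12844) = 2.300  (YLL355W)
log2(32.14/164.1) = -2.352  (YDR322W)
log2(5058/1445) = 1.807  (YPR323W)
YBR172C is most strongly downregulated.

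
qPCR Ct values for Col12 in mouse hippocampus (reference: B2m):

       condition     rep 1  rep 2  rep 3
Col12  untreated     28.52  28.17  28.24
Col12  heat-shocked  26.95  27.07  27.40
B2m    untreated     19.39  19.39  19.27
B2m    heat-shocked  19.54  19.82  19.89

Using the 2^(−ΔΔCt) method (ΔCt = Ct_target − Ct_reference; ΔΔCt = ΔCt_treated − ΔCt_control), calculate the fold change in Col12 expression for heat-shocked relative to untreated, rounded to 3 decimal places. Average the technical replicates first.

2.969

Mean Ct: Col12 untreated 28.310; Col12 heat-shocked 27.140; B2m untreated 19.350; B2m heat-shocked 19.750
ΔCt(untreated) = 28.310 − 19.350 = 8.960
ΔCt(heat-shocked) = 27.140 − 19.750 = 7.390
ΔΔCt = 7.390 − 8.960 = -1.570
Fold change = 2^(−(-1.570)) = 2^1.570 = 2.9690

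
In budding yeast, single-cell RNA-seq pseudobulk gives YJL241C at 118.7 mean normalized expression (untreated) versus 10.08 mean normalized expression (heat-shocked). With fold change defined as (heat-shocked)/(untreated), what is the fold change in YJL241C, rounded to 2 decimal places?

Fold change = 10.08 / 118.7 = 0.085
YJL241C is downregulated.

0.08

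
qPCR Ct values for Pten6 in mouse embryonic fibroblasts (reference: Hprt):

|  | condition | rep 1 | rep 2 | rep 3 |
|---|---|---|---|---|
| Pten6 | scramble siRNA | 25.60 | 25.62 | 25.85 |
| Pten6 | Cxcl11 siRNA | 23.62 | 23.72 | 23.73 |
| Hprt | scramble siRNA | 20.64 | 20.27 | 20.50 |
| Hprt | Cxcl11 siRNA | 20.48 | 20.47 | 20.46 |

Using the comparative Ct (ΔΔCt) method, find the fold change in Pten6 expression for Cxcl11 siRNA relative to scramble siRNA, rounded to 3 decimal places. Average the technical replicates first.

Mean Ct: Pten6 scramble siRNA 25.690; Pten6 Cxcl11 siRNA 23.690; Hprt scramble siRNA 20.470; Hprt Cxcl11 siRNA 20.470
ΔCt(scramble siRNA) = 25.690 − 20.470 = 5.220
ΔCt(Cxcl11 siRNA) = 23.690 − 20.470 = 3.220
ΔΔCt = 3.220 − 5.220 = -2.000
Fold change = 2^(−(-2.000)) = 2^2.000 = 4.0000

4.000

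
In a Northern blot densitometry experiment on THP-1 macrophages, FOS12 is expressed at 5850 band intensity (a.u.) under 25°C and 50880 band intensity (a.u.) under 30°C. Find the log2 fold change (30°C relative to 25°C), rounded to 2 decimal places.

Fold change = 50880 / 5850 = 8.6974
log2(8.6974) = 3.121

3.12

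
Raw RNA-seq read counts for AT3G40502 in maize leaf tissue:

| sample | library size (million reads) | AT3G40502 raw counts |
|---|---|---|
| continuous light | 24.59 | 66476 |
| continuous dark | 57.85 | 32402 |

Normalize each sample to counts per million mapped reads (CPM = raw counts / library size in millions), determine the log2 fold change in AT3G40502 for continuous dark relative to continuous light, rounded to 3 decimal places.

CPM(continuous light) = 66476 / 24.59 = 2703.3754
CPM(continuous dark) = 32402 / 57.85 = 560.1037
Fold change = 560.1037 / 2703.3754 = 0.20719
log2(0.20719) = -2.2710

-2.271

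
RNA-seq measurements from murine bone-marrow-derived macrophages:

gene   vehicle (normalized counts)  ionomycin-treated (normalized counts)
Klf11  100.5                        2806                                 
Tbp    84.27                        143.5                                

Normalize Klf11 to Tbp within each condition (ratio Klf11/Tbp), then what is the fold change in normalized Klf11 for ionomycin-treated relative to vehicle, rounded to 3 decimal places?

16.396

Klf11/Tbp (vehicle) = 100.5 / 84.27 = 1.1926
Klf11/Tbp (ionomycin-treated) = 2806 / 143.5 = 19.554
Fold change = 19.554 / 1.1926 = 16.3962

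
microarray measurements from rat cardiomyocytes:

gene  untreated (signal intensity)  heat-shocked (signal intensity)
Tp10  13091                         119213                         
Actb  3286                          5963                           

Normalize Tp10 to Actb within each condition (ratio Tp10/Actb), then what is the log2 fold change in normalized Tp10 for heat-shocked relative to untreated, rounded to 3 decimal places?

2.327

Tp10/Actb (untreated) = 13091 / 3286 = 3.9839
Tp10/Actb (heat-shocked) = 119213 / 5963 = 19.992
Fold change = 19.992 / 3.9839 = 5.0183
log2(5.0183) = 2.3272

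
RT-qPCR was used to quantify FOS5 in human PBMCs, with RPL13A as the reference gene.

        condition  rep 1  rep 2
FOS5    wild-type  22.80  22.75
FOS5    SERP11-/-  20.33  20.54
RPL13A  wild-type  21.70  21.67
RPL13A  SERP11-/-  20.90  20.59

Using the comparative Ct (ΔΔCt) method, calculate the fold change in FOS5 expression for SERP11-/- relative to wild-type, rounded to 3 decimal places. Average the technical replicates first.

Mean Ct: FOS5 wild-type 22.775; FOS5 SERP11-/- 20.435; RPL13A wild-type 21.685; RPL13A SERP11-/- 20.745
ΔCt(wild-type) = 22.775 − 21.685 = 1.090
ΔCt(SERP11-/-) = 20.435 − 20.745 = -0.310
ΔΔCt = -0.310 − 1.090 = -1.400
Fold change = 2^(−(-1.400)) = 2^1.400 = 2.6390

2.639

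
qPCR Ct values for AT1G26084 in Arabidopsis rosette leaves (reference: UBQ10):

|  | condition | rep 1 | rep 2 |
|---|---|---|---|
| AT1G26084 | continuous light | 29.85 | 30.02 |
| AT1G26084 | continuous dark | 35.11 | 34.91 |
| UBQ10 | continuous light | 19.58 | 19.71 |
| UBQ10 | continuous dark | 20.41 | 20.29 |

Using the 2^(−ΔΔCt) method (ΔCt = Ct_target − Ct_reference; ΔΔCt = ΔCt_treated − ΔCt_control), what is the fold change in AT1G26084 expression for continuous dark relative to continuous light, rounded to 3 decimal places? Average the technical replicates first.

Mean Ct: AT1G26084 continuous light 29.935; AT1G26084 continuous dark 35.010; UBQ10 continuous light 19.645; UBQ10 continuous dark 20.350
ΔCt(continuous light) = 29.935 − 19.645 = 10.290
ΔCt(continuous dark) = 35.010 − 20.350 = 14.660
ΔΔCt = 14.660 − 10.290 = 4.370
Fold change = 2^(−4.370) = 0.0484

0.048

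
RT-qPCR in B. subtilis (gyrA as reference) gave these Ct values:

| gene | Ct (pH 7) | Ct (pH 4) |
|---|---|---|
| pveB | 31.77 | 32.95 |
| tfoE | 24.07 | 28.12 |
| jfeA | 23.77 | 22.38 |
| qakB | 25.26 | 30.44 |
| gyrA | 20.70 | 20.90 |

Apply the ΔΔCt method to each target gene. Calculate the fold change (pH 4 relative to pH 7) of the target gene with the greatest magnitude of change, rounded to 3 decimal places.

pveB: ΔΔCt = (32.95−20.90) − (31.77−20.70) = 12.05 − 11.07 = 0.98; fold change = 2^-0.98 = 0.507
tfoE: ΔΔCt = (28.12−20.90) − (24.07−20.70) = 7.22 − 3.37 = 3.85; fold change = 2^-3.85 = 0.069
jfeA: ΔΔCt = (22.38−20.90) − (23.77−20.70) = 1.48 − 3.07 = -1.59; fold change = 2^1.59 = 3.010
qakB: ΔΔCt = (30.44−20.90) − (25.26−20.70) = 9.54 − 4.56 = 4.98; fold change = 2^-4.98 = 0.032
qakB has the largest |ΔΔCt| = 4.98.

0.032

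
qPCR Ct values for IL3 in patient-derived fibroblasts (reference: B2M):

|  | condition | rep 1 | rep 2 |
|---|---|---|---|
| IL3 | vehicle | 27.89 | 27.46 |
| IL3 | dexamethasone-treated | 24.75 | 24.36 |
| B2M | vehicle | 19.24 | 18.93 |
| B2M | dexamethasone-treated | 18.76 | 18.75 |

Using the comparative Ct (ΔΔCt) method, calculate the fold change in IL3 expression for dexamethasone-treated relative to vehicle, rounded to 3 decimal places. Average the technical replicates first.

Mean Ct: IL3 vehicle 27.675; IL3 dexamethasone-treated 24.555; B2M vehicle 19.085; B2M dexamethasone-treated 18.755
ΔCt(vehicle) = 27.675 − 19.085 = 8.590
ΔCt(dexamethasone-treated) = 24.555 − 18.755 = 5.800
ΔΔCt = 5.800 − 8.590 = -2.790
Fold change = 2^(−(-2.790)) = 2^2.790 = 6.9163

6.916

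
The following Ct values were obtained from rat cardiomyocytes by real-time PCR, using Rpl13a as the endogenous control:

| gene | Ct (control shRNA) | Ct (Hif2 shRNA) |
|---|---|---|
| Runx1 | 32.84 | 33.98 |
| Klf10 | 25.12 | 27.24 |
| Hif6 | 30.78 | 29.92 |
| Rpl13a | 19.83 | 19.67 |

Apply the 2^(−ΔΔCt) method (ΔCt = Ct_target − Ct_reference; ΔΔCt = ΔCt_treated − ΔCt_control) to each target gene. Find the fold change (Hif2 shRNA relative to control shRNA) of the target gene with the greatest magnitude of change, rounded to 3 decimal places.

0.206

Runx1: ΔΔCt = (33.98−19.67) − (32.84−19.83) = 14.31 − 13.01 = 1.30; fold change = 2^-1.30 = 0.406
Klf10: ΔΔCt = (27.24−19.67) − (25.12−19.83) = 7.57 − 5.29 = 2.28; fold change = 2^-2.28 = 0.206
Hif6: ΔΔCt = (29.92−19.67) − (30.78−19.83) = 10.25 − 10.95 = -0.70; fold change = 2^0.70 = 1.625
Klf10 has the largest |ΔΔCt| = 2.28.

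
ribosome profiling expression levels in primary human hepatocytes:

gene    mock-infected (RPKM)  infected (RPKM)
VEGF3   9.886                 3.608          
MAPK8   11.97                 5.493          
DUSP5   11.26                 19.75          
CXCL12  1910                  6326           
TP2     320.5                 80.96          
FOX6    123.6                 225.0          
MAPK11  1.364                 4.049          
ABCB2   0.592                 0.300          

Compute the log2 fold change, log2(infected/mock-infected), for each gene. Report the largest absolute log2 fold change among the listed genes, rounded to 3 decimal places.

log2(3.608/9.886) = -1.454  (VEGF3)
log2(5.493/11.97) = -1.124  (MAPK8)
log2(19.75/11.26) = 0.811  (DUSP5)
log2(6326/1910) = 1.728  (CXCL12)
log2(80.96/320.5) = -1.985  (TP2)
log2(225.0/123.6) = 0.864  (FOX6)
log2(4.049/1.364) = 1.570  (MAPK11)
log2(0.300/0.592) = -0.981  (ABCB2)
The largest magnitude belongs to TP2.

1.985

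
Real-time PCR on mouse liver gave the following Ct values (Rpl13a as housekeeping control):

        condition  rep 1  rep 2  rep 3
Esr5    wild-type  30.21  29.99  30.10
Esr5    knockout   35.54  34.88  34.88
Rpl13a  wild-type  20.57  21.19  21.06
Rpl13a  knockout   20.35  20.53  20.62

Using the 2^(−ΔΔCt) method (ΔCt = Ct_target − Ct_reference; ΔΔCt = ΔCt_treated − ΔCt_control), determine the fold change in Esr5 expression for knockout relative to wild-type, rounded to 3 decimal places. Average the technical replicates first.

Mean Ct: Esr5 wild-type 30.100; Esr5 knockout 35.100; Rpl13a wild-type 20.940; Rpl13a knockout 20.500
ΔCt(wild-type) = 30.100 − 20.940 = 9.160
ΔCt(knockout) = 35.100 − 20.500 = 14.600
ΔΔCt = 14.600 − 9.160 = 5.440
Fold change = 2^(−5.440) = 0.0230

0.023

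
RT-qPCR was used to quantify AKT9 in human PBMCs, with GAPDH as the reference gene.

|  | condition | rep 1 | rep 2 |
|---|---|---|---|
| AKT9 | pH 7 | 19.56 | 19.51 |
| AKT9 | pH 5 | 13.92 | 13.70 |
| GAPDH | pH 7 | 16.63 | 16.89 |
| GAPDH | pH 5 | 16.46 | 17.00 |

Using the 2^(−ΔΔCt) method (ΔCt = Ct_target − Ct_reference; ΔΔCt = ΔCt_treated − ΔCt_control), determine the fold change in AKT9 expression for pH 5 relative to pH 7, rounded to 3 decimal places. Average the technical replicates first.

Mean Ct: AKT9 pH 7 19.535; AKT9 pH 5 13.810; GAPDH pH 7 16.760; GAPDH pH 5 16.730
ΔCt(pH 7) = 19.535 − 16.760 = 2.775
ΔCt(pH 5) = 13.810 − 16.730 = -2.920
ΔΔCt = -2.920 − 2.775 = -5.695
Fold change = 2^(−(-5.695)) = 2^5.695 = 51.8043

51.804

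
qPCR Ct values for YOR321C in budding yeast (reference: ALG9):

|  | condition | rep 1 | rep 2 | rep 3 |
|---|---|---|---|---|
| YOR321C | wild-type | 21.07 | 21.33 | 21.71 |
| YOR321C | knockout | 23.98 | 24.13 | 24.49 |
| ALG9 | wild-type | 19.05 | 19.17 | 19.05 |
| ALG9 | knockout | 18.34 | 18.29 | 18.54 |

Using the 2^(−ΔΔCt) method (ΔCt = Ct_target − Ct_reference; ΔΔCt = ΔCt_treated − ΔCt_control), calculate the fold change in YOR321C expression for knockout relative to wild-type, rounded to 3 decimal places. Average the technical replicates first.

Mean Ct: YOR321C wild-type 21.370; YOR321C knockout 24.200; ALG9 wild-type 19.090; ALG9 knockout 18.390
ΔCt(wild-type) = 21.370 − 19.090 = 2.280
ΔCt(knockout) = 24.200 − 18.390 = 5.810
ΔΔCt = 5.810 − 2.280 = 3.530
Fold change = 2^(−3.530) = 0.0866

0.087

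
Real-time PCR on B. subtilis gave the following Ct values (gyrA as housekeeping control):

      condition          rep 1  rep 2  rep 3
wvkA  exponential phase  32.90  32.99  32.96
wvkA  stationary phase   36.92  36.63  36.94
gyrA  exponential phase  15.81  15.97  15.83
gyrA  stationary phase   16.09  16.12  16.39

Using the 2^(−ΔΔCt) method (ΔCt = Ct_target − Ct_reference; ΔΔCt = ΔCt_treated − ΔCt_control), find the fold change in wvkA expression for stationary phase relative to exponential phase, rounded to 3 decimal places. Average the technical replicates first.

Mean Ct: wvkA exponential phase 32.950; wvkA stationary phase 36.830; gyrA exponential phase 15.870; gyrA stationary phase 16.200
ΔCt(exponential phase) = 32.950 − 15.870 = 17.080
ΔCt(stationary phase) = 36.830 − 16.200 = 20.630
ΔΔCt = 20.630 − 17.080 = 3.550
Fold change = 2^(−3.550) = 0.0854

0.085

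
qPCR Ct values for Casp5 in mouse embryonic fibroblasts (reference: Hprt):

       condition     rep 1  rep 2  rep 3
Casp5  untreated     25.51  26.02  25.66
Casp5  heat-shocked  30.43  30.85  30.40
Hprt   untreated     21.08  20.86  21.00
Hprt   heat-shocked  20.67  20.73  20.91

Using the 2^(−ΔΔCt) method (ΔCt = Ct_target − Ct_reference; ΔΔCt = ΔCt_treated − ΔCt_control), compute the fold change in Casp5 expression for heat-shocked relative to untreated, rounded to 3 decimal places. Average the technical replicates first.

Mean Ct: Casp5 untreated 25.730; Casp5 heat-shocked 30.560; Hprt untreated 20.980; Hprt heat-shocked 20.770
ΔCt(untreated) = 25.730 − 20.980 = 4.750
ΔCt(heat-shocked) = 30.560 − 20.770 = 9.790
ΔΔCt = 9.790 − 4.750 = 5.040
Fold change = 2^(−5.040) = 0.0304

0.030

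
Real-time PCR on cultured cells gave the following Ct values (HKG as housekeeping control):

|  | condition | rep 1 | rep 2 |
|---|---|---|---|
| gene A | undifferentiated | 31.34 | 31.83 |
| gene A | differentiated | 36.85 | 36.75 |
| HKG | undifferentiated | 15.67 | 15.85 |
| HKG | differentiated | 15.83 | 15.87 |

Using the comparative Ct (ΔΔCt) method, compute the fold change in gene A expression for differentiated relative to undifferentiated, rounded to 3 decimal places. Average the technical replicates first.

Mean Ct: gene A undifferentiated 31.585; gene A differentiated 36.800; HKG undifferentiated 15.760; HKG differentiated 15.850
ΔCt(undifferentiated) = 31.585 − 15.760 = 15.825
ΔCt(differentiated) = 36.800 − 15.850 = 20.950
ΔΔCt = 20.950 − 15.825 = 5.125
Fold change = 2^(−5.125) = 0.0287

0.029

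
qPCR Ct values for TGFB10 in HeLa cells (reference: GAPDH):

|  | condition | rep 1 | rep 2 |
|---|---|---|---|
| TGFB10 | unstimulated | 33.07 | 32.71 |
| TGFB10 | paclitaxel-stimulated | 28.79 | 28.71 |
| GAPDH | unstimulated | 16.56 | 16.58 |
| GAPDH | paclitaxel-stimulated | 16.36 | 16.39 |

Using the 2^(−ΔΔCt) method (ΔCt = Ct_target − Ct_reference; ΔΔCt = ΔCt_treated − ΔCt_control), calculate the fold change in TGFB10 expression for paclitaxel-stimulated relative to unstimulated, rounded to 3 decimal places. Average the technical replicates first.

Mean Ct: TGFB10 unstimulated 32.890; TGFB10 paclitaxel-stimulated 28.750; GAPDH unstimulated 16.570; GAPDH paclitaxel-stimulated 16.375
ΔCt(unstimulated) = 32.890 − 16.570 = 16.320
ΔCt(paclitaxel-stimulated) = 28.750 − 16.375 = 12.375
ΔΔCt = 12.375 − 16.320 = -3.945
Fold change = 2^(−(-3.945)) = 2^3.945 = 15.4015

15.402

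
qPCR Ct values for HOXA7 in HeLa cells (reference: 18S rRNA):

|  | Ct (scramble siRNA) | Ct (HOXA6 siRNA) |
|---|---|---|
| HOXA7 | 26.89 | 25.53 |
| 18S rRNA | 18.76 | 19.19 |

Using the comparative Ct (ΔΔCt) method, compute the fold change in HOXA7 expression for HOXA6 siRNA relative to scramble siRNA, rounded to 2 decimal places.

3.46

ΔCt(scramble siRNA) = 26.890 − 18.760 = 8.130
ΔCt(HOXA6 siRNA) = 25.530 − 19.190 = 6.340
ΔΔCt = 6.340 − 8.130 = -1.790
Fold change = 2^(−(-1.790)) = 2^1.790 = 3.458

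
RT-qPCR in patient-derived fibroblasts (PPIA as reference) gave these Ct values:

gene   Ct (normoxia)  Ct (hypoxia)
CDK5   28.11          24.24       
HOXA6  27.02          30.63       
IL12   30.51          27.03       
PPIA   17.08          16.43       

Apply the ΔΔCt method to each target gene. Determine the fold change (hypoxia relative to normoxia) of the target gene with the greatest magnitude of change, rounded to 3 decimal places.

CDK5: ΔΔCt = (24.24−16.43) − (28.11−17.08) = 7.81 − 11.03 = -3.22; fold change = 2^3.22 = 9.318
HOXA6: ΔΔCt = (30.63−16.43) − (27.02−17.08) = 14.20 − 9.94 = 4.26; fold change = 2^-4.26 = 0.052
IL12: ΔΔCt = (27.03−16.43) − (30.51−17.08) = 10.60 − 13.43 = -2.83; fold change = 2^2.83 = 7.111
HOXA6 has the largest |ΔΔCt| = 4.26.

0.052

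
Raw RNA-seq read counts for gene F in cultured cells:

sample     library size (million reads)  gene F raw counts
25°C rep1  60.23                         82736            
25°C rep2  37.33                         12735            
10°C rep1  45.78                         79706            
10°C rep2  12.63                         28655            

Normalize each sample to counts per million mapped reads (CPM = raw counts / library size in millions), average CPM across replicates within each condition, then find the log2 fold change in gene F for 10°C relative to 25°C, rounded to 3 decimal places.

CPM(25°C rep1) = 82736 / 60.23 = 1373.6676
CPM(25°C rep2) = 12735 / 37.33 = 341.1465
CPM(10°C rep1) = 79706 / 45.78 = 1741.0660
CPM(10°C rep2) = 28655 / 12.63 = 2268.8044
mean CPM(25°C) = 857.4071; mean CPM(10°C) = 2004.9352
Fold change = 2004.9352 / 857.4071 = 2.33837
log2(2.33837) = 1.2255

1.226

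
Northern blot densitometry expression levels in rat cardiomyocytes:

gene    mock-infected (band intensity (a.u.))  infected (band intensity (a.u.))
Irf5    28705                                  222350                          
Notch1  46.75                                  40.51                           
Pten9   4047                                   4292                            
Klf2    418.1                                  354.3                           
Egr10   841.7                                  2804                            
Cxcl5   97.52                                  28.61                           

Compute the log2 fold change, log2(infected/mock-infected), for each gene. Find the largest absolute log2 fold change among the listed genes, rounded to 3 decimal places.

2.953

log2(222350/28705) = 2.953  (Irf5)
log2(40.51/46.75) = -0.207  (Notch1)
log2(4292/4047) = 0.085  (Pten9)
log2(354.3/418.1) = -0.239  (Klf2)
log2(2804/841.7) = 1.736  (Egr10)
log2(28.61/97.52) = -1.769  (Cxcl5)
The largest magnitude belongs to Irf5.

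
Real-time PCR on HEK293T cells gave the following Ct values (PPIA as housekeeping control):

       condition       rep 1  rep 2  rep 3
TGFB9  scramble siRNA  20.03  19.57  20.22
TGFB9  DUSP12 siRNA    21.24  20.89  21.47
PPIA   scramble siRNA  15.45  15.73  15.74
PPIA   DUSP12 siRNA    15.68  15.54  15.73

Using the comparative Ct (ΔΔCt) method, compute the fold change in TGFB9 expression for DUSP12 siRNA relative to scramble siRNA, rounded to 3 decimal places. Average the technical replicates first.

Mean Ct: TGFB9 scramble siRNA 19.940; TGFB9 DUSP12 siRNA 21.200; PPIA scramble siRNA 15.640; PPIA DUSP12 siRNA 15.650
ΔCt(scramble siRNA) = 19.940 − 15.640 = 4.300
ΔCt(DUSP12 siRNA) = 21.200 − 15.650 = 5.550
ΔΔCt = 5.550 − 4.300 = 1.250
Fold change = 2^(−1.250) = 0.4204

0.420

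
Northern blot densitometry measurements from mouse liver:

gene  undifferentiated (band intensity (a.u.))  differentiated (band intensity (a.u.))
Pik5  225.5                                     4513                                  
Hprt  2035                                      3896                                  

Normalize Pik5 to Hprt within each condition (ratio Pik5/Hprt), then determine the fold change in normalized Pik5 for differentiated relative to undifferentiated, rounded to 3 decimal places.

10.454

Pik5/Hprt (undifferentiated) = 225.5 / 2035 = 0.11081
Pik5/Hprt (differentiated) = 4513 / 3896 = 1.1584
Fold change = 1.1584 / 0.11081 = 10.4536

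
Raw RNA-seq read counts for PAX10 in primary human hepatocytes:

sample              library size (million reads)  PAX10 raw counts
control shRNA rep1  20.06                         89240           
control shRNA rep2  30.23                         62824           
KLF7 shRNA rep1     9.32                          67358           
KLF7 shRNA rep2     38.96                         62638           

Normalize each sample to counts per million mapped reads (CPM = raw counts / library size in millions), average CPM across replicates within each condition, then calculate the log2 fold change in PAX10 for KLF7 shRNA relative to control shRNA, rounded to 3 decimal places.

CPM(control shRNA rep1) = 89240 / 20.06 = 4448.6540
CPM(control shRNA rep2) = 62824 / 30.23 = 2078.2005
CPM(KLF7 shRNA rep1) = 67358 / 9.32 = 7227.2532
CPM(KLF7 shRNA rep2) = 62638 / 38.96 = 1607.7515
mean CPM(control shRNA) = 3263.4273; mean CPM(KLF7 shRNA) = 4417.5024
Fold change = 4417.5024 / 3263.4273 = 1.35364
log2(1.35364) = 0.4368

0.437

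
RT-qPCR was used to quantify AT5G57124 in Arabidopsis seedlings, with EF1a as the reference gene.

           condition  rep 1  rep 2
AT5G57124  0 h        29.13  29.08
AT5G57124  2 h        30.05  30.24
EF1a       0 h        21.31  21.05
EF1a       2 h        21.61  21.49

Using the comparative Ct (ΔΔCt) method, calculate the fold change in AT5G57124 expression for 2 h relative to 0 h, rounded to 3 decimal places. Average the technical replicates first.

0.629

Mean Ct: AT5G57124 0 h 29.105; AT5G57124 2 h 30.145; EF1a 0 h 21.180; EF1a 2 h 21.550
ΔCt(0 h) = 29.105 − 21.180 = 7.925
ΔCt(2 h) = 30.145 − 21.550 = 8.595
ΔΔCt = 8.595 − 7.925 = 0.670
Fold change = 2^(−0.670) = 0.6285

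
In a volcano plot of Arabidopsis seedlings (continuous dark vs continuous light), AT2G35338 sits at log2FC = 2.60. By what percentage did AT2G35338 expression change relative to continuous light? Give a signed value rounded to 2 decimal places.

506.29%

Fold change = 2^(2.60) = 6.0629
Percent change = (FC − 1) × 100% = (6.0629 − 1) × 100 = 506.29%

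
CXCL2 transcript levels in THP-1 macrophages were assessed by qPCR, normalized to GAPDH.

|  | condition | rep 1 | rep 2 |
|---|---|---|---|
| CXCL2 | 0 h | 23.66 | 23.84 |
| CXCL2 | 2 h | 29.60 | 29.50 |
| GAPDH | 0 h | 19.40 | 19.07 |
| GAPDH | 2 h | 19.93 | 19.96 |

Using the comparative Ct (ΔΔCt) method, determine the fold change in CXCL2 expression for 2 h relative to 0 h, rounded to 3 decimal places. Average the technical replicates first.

0.029

Mean Ct: CXCL2 0 h 23.750; CXCL2 2 h 29.550; GAPDH 0 h 19.235; GAPDH 2 h 19.945
ΔCt(0 h) = 23.750 − 19.235 = 4.515
ΔCt(2 h) = 29.550 − 19.945 = 9.605
ΔΔCt = 9.605 − 4.515 = 5.090
Fold change = 2^(−5.090) = 0.0294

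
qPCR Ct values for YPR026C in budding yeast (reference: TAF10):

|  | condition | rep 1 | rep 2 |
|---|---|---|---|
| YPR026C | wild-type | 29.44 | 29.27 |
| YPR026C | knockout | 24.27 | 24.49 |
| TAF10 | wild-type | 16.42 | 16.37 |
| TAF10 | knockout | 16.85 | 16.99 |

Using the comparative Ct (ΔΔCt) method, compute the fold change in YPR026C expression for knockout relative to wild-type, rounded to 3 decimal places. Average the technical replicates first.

Mean Ct: YPR026C wild-type 29.355; YPR026C knockout 24.380; TAF10 wild-type 16.395; TAF10 knockout 16.920
ΔCt(wild-type) = 29.355 − 16.395 = 12.960
ΔCt(knockout) = 24.380 − 16.920 = 7.460
ΔΔCt = 7.460 − 12.960 = -5.500
Fold change = 2^(−(-5.500)) = 2^5.500 = 45.2548

45.255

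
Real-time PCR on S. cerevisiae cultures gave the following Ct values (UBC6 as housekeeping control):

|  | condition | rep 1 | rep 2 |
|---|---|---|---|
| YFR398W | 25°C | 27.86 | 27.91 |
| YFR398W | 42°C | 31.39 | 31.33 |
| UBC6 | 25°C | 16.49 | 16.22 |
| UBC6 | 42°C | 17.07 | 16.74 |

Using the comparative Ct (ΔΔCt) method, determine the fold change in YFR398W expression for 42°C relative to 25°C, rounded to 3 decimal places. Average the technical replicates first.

0.132

Mean Ct: YFR398W 25°C 27.885; YFR398W 42°C 31.360; UBC6 25°C 16.355; UBC6 42°C 16.905
ΔCt(25°C) = 27.885 − 16.355 = 11.530
ΔCt(42°C) = 31.360 − 16.905 = 14.455
ΔΔCt = 14.455 − 11.530 = 2.925
Fold change = 2^(−2.925) = 0.1317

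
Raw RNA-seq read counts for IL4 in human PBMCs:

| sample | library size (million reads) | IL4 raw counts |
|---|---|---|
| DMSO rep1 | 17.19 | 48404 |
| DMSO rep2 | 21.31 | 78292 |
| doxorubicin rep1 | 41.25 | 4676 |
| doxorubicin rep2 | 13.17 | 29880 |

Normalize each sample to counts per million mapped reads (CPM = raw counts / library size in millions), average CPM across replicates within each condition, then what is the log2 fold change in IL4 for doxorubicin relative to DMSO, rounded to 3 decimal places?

CPM(DMSO rep1) = 48404 / 17.19 = 2815.8232
CPM(DMSO rep2) = 78292 / 21.31 = 3673.9559
CPM(doxorubicin rep1) = 4676 / 41.25 = 113.3576
CPM(doxorubicin rep2) = 29880 / 13.17 = 2268.7927
mean CPM(DMSO) = 3244.8895; mean CPM(doxorubicin) = 1191.0751
Fold change = 1191.0751 / 3244.8895 = 0.36706
log2(0.36706) = -1.4459

-1.446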